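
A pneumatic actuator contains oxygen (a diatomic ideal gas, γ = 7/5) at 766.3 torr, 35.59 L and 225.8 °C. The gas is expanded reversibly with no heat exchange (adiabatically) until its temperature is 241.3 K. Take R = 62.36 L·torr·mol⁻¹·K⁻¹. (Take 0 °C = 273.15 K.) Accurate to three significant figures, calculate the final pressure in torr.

Convert: T₁ = 498.9 K.
Adiabatic (γ = 7/5), T V^(γ−1) and P V^γ constant: P₂ = P₁·(T₂/T₁)^(γ/(γ−1)) = 60.28 torr; V₂ = V₁·(T₁/T₂)^(1/(γ−1)) = 218.8 L.

P₂ ≈ 60.3 torr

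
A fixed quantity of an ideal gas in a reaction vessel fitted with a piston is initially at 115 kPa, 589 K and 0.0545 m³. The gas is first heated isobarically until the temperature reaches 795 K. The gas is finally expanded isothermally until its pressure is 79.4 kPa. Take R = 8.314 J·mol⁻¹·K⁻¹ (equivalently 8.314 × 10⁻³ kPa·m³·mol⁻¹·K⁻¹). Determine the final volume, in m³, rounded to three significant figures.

V₃ ≈ 0.107 m³

Isobaric, so V/T is constant: P₂ = P₁; V₂ = V₁·(T₂/T₁) = 0.07356 m³.
T constant ⇒ Boyle's law P V = const: T₃ = T₂; V₃ = V₂·(P₂/P₃) = 0.1065 m³.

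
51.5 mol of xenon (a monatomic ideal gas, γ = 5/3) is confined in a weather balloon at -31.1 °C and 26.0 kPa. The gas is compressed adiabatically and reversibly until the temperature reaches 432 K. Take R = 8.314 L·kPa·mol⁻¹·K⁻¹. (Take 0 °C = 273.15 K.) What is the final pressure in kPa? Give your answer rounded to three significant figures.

P₂ ≈ 111 kPa

Convert: T₁ = 242.0 K.
From PV = nRT: V₁ = nRT₁/P₁ = 3986 L.
Adiabatic (γ = 5/3), T V^(γ−1) and P V^γ constant: P₂ = P₁·(T₂/T₁)^(γ/(γ−1)) = 110.6 kPa; V₂ = V₁·(T₁/T₂)^(1/(γ−1)) = 1672 L.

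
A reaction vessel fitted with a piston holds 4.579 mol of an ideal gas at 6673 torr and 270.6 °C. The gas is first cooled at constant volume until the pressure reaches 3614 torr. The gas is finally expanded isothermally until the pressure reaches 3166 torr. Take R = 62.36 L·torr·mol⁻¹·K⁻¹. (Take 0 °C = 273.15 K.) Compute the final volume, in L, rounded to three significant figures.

V₃ ≈ 26.6 L

Convert: T₁ = 543.8 K.
From PV = nRT: V₁ = nRT₁/P₁ = 23.27 L.
Isochoric, so P/T is constant: V₂ = V₁; T₂ = T₁·(P₂/P₁) = 294.5 K.
T constant ⇒ Boyle's law P V = const: T₃ = T₂; V₃ = V₂·(P₂/P₃) = 26.56 L.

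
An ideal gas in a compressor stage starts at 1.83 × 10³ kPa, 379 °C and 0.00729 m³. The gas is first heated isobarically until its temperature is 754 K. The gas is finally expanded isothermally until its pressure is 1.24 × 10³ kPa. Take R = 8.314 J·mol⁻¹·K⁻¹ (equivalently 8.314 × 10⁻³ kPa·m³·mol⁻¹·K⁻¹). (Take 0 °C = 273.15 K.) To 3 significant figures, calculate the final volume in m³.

Convert: T₁ = 652.1 K.
P constant ⇒ V ∝ T: P₂ = P₁; V₂ = V₁·(T₂/T₁) = 0.008429 m³.
Isothermal, so P V is constant: T₃ = T₂; V₃ = V₂·(P₂/P₃) = 0.01244 m³.

V₃ ≈ 0.0124 m³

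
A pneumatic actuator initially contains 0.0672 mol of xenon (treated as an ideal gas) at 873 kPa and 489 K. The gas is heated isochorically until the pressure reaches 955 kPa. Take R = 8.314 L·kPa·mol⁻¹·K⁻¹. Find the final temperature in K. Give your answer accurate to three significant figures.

From PV = nRT: V₁ = nRT₁/P₁ = 0.3129 L.
V constant ⇒ P ∝ T: V₂ = V₁; T₂ = T₁·(P₂/P₁) = 534.9 K.

T₂ ≈ 535 K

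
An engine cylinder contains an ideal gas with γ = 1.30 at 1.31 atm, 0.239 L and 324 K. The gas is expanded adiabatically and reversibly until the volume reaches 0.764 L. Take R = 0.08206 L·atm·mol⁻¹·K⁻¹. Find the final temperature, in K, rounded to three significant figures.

T₂ ≈ 229 K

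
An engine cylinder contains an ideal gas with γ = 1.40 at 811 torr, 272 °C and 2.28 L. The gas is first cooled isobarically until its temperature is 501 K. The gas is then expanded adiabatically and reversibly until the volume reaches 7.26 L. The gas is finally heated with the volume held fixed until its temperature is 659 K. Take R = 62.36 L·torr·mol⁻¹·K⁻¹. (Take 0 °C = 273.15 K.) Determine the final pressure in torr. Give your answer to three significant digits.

P₄ ≈ 308 torr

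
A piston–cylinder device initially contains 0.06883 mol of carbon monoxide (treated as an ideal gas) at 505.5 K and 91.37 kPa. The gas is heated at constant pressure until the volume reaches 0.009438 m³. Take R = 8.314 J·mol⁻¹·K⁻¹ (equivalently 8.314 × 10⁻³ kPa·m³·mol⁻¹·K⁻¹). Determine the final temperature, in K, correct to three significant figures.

From PV = nRT: V₁ = nRT₁/P₁ = 0.003166 m³.
P constant ⇒ V ∝ T: P₂ = P₁; T₂ = T₁·(V₂/V₁) = 1507 K.

T₂ ≈ 1.51e+03 K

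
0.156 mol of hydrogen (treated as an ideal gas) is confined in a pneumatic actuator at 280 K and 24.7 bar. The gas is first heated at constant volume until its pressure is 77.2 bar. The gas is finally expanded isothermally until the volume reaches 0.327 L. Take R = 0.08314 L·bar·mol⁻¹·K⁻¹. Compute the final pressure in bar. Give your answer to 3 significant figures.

From PV = nRT: V₁ = nRT₁/P₁ = 0.1470 L.
V constant ⇒ P ∝ T: V₂ = V₁; T₂ = T₁·(P₂/P₁) = 875.1 K.
Isothermal, so P V is constant: T₃ = T₂; P₃ = P₂·(V₂/V₃) = 34.71 bar.

P₃ ≈ 34.7 bar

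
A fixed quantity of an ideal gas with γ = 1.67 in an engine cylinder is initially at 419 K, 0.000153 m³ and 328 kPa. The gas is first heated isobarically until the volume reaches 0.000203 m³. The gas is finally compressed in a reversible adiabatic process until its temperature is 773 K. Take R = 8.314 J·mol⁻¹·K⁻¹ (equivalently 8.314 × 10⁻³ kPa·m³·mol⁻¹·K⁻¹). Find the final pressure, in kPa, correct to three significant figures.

Isobaric, so V/T is constant: P₂ = P₁; T₂ = T₁·(V₂/V₁) = 555.9 K.
Reversible adiabatic, γ = 1.67: P₃ = P₂·(T₃/T₂)^(γ/(γ−1)) = 745.9 kPa; V₃ = V₂·(T₂/T₃)^(1/(γ−1)) = 0.0001241 m³.

P₃ ≈ 746 kPa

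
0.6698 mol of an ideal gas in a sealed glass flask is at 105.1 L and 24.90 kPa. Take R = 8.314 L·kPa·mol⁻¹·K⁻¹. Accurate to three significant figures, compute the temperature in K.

PV = nRT ⇒ T = PV/(nR) = (24.90 × 105.1) / (0.6698 × 8.314)

T ≈ 470 K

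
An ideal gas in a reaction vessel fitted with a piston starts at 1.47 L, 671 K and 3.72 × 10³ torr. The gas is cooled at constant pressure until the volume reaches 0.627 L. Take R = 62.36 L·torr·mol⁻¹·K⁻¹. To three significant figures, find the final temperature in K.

T₂ ≈ 286 K

P constant ⇒ V ∝ T: P₂ = P₁; T₂ = T₁·(V₂/V₁) = 286.2 K.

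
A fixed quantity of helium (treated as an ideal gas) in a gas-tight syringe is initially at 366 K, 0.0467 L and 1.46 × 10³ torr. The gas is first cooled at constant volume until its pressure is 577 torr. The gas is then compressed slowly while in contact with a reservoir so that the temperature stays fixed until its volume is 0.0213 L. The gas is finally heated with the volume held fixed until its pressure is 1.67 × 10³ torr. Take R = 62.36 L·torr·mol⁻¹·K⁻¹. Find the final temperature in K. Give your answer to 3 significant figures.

T₄ ≈ 191 K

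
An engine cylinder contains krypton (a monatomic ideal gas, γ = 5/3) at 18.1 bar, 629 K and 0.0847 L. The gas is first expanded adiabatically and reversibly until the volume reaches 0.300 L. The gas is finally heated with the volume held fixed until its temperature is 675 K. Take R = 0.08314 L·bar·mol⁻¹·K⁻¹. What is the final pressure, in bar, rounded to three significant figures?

Reversible adiabatic, γ = 5/3: T₂ = T₁·(V₁/V₂)^(γ−1) = 270.7 K; P₂ = P₁·(V₁/V₂)^γ = 2.199 bar.
Isochoric, so P/T is constant: V₃ = V₂; P₃ = P₂·(T₃/T₂) = 5.484 bar.

P₃ ≈ 5.48 bar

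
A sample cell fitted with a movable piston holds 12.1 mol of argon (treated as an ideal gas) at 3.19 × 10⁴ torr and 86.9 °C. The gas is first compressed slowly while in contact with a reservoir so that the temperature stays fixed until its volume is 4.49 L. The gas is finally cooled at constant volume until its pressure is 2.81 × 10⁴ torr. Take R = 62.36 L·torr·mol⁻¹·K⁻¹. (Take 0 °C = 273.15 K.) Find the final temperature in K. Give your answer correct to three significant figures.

Convert: T₁ = 360.0 K.
From PV = nRT: V₁ = nRT₁/P₁ = 8.517 L.
T constant ⇒ Boyle's law P V = const: T₂ = T₁; P₂ = P₁·(V₁/V₂) = 6.051e+04 torr.
Isochoric, so P/T is constant: V₃ = V₂; T₃ = T₂·(P₃/P₂) = 167.2 K.

T₃ ≈ 167 K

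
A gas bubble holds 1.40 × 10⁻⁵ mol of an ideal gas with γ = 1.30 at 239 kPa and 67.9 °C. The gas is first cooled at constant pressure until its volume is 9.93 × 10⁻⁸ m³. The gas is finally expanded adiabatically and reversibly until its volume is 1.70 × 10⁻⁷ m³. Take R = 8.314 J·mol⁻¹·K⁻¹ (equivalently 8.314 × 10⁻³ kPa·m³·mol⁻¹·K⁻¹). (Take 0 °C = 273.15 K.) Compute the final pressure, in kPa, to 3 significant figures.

P₃ ≈ 119 kPa

Convert: T₁ = 341.0 K.
From PV = nRT: V₁ = nRT₁/P₁ = 1.661e-07 m³.
Isobaric, so V/T is constant: P₂ = P₁; T₂ = T₁·(V₂/V₁) = 203.9 K.
Reversible adiabatic, γ = 1.30: T₃ = T₂·(V₂/V₃)^(γ−1) = 173.5 K; P₃ = P₂·(V₂/V₃)^γ = 118.8 kPa.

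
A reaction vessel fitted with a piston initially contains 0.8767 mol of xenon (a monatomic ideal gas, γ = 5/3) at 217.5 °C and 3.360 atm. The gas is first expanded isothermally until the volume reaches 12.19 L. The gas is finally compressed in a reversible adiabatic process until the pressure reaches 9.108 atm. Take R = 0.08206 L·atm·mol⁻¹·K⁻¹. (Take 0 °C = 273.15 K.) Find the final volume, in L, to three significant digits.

V₃ ≈ 6.13 L

Convert: T₁ = 490.6 K.
From PV = nRT: V₁ = nRT₁/P₁ = 10.51 L.
T constant ⇒ Boyle's law P V = const: T₂ = T₁; P₂ = P₁·(V₁/V₂) = 2.896 atm.
Adiabatic (γ = 5/3), T V^(γ−1) and P V^γ constant: T₃ = T₂·(P₃/P₂)^((γ−1)/γ) = 776.0 K; V₃ = V₂·(P₂/P₃)^(1/γ) = 6.129 L.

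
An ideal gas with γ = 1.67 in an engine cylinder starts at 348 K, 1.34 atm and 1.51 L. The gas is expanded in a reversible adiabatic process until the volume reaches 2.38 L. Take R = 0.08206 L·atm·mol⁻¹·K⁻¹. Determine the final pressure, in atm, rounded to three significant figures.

Adiabatic (γ = 1.67), T V^(γ−1) and P V^γ constant: T₂ = T₁·(V₁/V₂)^(γ−1) = 256.6 K; P₂ = P₁·(V₁/V₂)^γ = 0.6268 atm.

P₂ ≈ 0.627 atm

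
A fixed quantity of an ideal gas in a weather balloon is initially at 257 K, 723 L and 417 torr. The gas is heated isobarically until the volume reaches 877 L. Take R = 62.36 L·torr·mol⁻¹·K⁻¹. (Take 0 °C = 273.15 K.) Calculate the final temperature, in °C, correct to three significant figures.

Isobaric, so V/T is constant: P₂ = P₁; T₂ = T₁·(V₂/V₁) = 311.7 K.

T₂ ≈ 38.6 °C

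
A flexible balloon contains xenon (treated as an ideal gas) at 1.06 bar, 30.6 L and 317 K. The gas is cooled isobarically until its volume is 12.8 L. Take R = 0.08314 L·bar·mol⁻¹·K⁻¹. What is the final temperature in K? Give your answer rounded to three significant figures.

Isobaric, so V/T is constant: P₂ = P₁; T₂ = T₁·(V₂/V₁) = 132.6 K.

T₂ ≈ 133 K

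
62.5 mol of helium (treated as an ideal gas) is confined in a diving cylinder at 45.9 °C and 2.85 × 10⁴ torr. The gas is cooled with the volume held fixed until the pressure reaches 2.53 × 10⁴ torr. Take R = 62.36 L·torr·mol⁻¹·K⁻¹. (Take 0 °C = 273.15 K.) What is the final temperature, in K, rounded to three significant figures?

Convert: T₁ = 319.0 K.
From PV = nRT: V₁ = nRT₁/P₁ = 43.63 L.
V constant ⇒ P ∝ T: V₂ = V₁; T₂ = T₁·(P₂/P₁) = 283.2 K.

T₂ ≈ 283 K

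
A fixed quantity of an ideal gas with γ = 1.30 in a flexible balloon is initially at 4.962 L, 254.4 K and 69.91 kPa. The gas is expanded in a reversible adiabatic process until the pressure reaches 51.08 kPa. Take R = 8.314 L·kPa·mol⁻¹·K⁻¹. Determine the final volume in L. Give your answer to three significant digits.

V₂ ≈ 6.32 L

Adiabatic (γ = 1.30), T V^(γ−1) and P V^γ constant: T₂ = T₁·(P₂/P₁)^((γ−1)/γ) = 236.6 K; V₂ = V₁·(P₁/P₂)^(1/γ) = 6.317 L.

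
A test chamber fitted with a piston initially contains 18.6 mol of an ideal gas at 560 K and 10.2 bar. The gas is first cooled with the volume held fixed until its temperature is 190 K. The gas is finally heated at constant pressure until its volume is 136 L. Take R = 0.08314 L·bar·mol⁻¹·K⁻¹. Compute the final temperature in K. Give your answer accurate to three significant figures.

T₃ ≈ 304 K

From PV = nRT: V₁ = nRT₁/P₁ = 84.90 L.
V constant ⇒ P ∝ T: V₂ = V₁; P₂ = P₁·(T₂/T₁) = 3.461 bar.
Isobaric, so V/T is constant: P₃ = P₂; T₃ = T₂·(V₃/V₂) = 304.4 K.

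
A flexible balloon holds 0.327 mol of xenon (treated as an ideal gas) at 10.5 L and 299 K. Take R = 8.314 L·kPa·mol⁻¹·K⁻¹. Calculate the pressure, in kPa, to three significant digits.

PV = nRT ⇒ P = nRT/V = (0.327 × 8.314 × 299) / 10.5

P ≈ 77.4 kPa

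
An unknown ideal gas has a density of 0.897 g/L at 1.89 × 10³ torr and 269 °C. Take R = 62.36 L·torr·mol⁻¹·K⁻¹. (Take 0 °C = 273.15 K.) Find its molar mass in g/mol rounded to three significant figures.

ρ = PM/(RT) ⇒ M = ρRT/P = (0.897 × 62.36 × 542.1) / 1.89e+03

M ≈ 16.0 g/mol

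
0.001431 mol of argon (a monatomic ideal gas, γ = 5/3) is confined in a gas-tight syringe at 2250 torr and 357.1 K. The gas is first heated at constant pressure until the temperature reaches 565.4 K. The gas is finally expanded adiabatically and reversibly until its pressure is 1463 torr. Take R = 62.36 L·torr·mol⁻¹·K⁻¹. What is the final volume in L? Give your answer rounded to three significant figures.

V₃ ≈ 0.0290 L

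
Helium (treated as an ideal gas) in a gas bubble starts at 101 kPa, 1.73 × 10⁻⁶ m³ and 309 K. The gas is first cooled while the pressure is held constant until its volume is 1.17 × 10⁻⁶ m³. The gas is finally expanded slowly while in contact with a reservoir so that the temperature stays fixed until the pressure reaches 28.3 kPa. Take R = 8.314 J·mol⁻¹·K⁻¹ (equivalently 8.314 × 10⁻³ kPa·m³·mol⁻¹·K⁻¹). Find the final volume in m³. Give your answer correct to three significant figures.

V₃ ≈ 4.18e-06 m³

P constant ⇒ V ∝ T: P₂ = P₁; T₂ = T₁·(V₂/V₁) = 209.0 K.
T constant ⇒ Boyle's law P V = const: T₃ = T₂; V₃ = V₂·(P₂/P₃) = 4.176e-06 m³.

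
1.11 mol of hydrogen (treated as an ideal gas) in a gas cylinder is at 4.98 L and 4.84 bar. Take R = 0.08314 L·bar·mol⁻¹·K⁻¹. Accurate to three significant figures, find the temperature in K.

PV = nRT ⇒ T = PV/(nR) = (4.84 × 4.98) / (1.11 × 0.08314)

T ≈ 261 K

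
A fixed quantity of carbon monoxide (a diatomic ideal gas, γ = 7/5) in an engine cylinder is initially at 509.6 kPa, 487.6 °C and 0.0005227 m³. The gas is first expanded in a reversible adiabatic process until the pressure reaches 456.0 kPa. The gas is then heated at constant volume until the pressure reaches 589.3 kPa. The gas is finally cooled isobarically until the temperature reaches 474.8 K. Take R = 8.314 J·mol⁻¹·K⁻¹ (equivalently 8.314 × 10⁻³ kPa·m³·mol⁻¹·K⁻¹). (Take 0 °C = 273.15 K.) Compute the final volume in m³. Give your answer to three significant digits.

V₄ ≈ 0.000282 m³

Convert: T₁ = 760.8 K.
Reversible adiabatic, γ = 7/5: T₂ = T₁·(P₂/P₁)^((γ−1)/γ) = 737.0 K; V₂ = V₁·(P₁/P₂)^(1/γ) = 0.0005659 m³.
Isochoric, so P/T is constant: V₃ = V₂; T₃ = T₂·(P₃/P₂) = 952.4 K.
Isobaric, so V/T is constant: P₄ = P₃; V₄ = V₃·(T₄/T₃) = 0.0002821 m³.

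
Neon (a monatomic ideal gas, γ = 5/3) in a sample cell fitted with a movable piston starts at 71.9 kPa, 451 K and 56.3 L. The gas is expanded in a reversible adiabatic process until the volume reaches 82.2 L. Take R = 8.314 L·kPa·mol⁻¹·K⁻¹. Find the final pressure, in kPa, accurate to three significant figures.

P₂ ≈ 38.3 kPa

Adiabatic (γ = 5/3), T V^(γ−1) and P V^γ constant: T₂ = T₁·(V₁/V₂)^(γ−1) = 350.4 K; P₂ = P₁·(V₁/V₂)^γ = 38.26 kPa.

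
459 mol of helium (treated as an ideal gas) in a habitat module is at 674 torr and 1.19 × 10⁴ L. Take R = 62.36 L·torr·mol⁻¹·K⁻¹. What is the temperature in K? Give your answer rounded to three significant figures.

T ≈ 280 K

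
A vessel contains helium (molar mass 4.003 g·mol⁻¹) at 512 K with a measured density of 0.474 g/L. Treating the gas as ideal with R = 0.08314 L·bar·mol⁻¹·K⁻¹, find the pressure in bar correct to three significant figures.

P ≈ 5.04 bar

ρ = PM/(RT) ⇒ P = ρRT/M = (0.474 × 0.08314 × 512.0) / 4.003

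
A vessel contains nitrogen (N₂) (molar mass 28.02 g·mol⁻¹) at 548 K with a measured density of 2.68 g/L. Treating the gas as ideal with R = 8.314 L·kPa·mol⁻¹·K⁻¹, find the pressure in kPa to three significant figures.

ρ = PM/(RT) ⇒ P = ρRT/M = (2.68 × 8.314 × 548.0) / 28.02

P ≈ 436 kPa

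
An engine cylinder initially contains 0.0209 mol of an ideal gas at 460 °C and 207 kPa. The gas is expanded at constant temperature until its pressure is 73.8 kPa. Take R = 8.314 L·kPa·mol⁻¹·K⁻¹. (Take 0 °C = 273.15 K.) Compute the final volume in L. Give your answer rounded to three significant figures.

V₂ ≈ 1.73 L

Convert: T₁ = 733.1 K.
From PV = nRT: V₁ = nRT₁/P₁ = 0.6154 L.
T constant ⇒ Boyle's law P V = const: T₂ = T₁; V₂ = V₁·(P₁/P₂) = 1.726 L.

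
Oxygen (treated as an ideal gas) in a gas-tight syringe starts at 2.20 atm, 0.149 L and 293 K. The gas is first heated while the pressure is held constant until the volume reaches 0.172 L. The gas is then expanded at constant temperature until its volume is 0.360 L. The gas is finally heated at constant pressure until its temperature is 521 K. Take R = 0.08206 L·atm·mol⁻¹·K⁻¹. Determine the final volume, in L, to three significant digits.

V₄ ≈ 0.555 L

P constant ⇒ V ∝ T: P₂ = P₁; T₂ = T₁·(V₂/V₁) = 338.2 K.
Isothermal, so P V is constant: T₃ = T₂; P₃ = P₂·(V₂/V₃) = 1.051 atm.
P constant ⇒ V ∝ T: P₄ = P₃; V₄ = V₃·(T₄/T₃) = 0.5545 L.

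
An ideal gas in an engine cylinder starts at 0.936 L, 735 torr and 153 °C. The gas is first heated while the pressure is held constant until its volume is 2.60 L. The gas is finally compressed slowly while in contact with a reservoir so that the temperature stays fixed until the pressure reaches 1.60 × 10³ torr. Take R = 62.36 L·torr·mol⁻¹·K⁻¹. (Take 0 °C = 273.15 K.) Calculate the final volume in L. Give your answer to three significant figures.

V₃ ≈ 1.19 L

Convert: T₁ = 426.1 K.
Isobaric, so V/T is constant: P₂ = P₁; T₂ = T₁·(V₂/V₁) = 1184 K.
Isothermal, so P V is constant: T₃ = T₂; V₃ = V₂·(P₂/P₃) = 1.194 L.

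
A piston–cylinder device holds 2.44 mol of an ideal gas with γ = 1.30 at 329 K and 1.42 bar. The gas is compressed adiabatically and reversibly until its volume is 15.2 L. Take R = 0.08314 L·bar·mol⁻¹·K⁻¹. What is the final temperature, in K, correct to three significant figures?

From PV = nRT: V₁ = nRT₁/P₁ = 47.00 L.
Adiabatic (γ = 1.30), T V^(γ−1) and P V^γ constant: T₂ = T₁·(V₁/V₂)^(γ−1) = 461.6 K; P₂ = P₁·(V₁/V₂)^γ = 6.161 bar.

T₂ ≈ 462 K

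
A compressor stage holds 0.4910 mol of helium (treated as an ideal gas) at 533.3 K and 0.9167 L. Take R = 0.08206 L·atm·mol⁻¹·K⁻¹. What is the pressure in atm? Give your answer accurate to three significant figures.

PV = nRT ⇒ P = nRT/V = (0.4910 × 0.08206 × 533.3) / 0.9167

P ≈ 23.4 atm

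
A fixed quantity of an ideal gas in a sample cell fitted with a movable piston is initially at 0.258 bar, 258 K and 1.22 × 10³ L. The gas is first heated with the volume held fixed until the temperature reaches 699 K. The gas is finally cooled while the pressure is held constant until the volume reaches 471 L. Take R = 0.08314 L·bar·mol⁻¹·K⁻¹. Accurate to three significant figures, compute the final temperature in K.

T₃ ≈ 270 K

Isochoric, so P/T is constant: V₂ = V₁; P₂ = P₁·(T₂/T₁) = 0.6990 bar.
Isobaric, so V/T is constant: P₃ = P₂; T₃ = T₂·(V₃/V₂) = 269.9 K.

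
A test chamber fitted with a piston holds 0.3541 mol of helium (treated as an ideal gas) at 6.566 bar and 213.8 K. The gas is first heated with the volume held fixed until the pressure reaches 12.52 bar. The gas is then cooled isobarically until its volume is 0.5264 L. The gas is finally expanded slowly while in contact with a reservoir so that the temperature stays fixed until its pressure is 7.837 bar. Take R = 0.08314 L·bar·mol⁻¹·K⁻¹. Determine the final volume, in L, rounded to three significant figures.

From PV = nRT: V₁ = nRT₁/P₁ = 0.9586 L.
Isochoric, so P/T is constant: V₂ = V₁; T₂ = T₁·(P₂/P₁) = 407.7 K.
P constant ⇒ V ∝ T: P₃ = P₂; T₃ = T₂·(V₃/V₂) = 223.9 K.
Isothermal, so P V is constant: T₄ = T₃; V₄ = V₃·(P₃/P₄) = 0.8410 L.

V₄ ≈ 0.841 L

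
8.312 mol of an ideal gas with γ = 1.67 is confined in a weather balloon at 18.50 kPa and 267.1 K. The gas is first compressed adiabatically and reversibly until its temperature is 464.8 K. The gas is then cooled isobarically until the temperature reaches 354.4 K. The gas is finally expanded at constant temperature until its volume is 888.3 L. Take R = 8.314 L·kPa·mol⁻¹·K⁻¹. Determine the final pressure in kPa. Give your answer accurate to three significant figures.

P₄ ≈ 27.6 kPa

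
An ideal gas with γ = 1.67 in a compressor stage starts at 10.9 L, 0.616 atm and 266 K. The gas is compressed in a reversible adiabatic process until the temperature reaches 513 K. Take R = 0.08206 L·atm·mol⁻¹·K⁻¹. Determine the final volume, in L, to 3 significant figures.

Reversible adiabatic, γ = 1.67: P₂ = P₁·(T₂/T₁)^(γ/(γ−1)) = 3.166 atm; V₂ = V₁·(T₁/T₂)^(1/(γ−1)) = 4.090 L.

V₂ ≈ 4.09 L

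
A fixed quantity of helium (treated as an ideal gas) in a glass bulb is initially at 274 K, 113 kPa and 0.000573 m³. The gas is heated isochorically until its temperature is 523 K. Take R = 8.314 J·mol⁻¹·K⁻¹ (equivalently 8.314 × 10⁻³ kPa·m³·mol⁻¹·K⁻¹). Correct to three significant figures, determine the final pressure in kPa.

Isochoric, so P/T is constant: V₂ = V₁; P₂ = P₁·(T₂/T₁) = 215.7 kPa.

P₂ ≈ 216 kPa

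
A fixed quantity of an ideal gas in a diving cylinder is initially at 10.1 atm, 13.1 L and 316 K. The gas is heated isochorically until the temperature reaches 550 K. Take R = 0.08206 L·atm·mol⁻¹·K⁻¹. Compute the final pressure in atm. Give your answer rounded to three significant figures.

P₂ ≈ 17.6 atm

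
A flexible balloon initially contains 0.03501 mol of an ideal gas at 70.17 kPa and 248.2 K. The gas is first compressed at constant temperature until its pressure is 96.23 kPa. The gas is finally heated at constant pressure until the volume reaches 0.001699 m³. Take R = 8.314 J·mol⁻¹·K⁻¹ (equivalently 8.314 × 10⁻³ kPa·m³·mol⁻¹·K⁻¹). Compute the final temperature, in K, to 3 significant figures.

T₃ ≈ 562 K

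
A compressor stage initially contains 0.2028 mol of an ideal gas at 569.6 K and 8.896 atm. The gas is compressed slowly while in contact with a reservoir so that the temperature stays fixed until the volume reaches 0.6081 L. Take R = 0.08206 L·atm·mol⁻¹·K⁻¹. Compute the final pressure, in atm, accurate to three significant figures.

From PV = nRT: V₁ = nRT₁/P₁ = 1.066 L.
Isothermal, so P V is constant: T₂ = T₁; P₂ = P₁·(V₁/V₂) = 15.59 atm.

P₂ ≈ 15.6 atm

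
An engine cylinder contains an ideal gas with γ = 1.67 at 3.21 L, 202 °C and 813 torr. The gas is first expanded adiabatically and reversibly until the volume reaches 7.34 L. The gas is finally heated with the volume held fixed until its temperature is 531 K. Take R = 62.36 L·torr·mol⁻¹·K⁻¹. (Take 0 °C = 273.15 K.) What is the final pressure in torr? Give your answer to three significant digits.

P₃ ≈ 397 torr

Convert: T₁ = 475.1 K.
Adiabatic (γ = 1.67), T V^(γ−1) and P V^γ constant: T₂ = T₁·(V₁/V₂)^(γ−1) = 273.0 K; P₂ = P₁·(V₁/V₂)^γ = 204.3 torr.
V constant ⇒ P ∝ T: V₃ = V₂; P₃ = P₂·(T₃/T₂) = 397.3 torr.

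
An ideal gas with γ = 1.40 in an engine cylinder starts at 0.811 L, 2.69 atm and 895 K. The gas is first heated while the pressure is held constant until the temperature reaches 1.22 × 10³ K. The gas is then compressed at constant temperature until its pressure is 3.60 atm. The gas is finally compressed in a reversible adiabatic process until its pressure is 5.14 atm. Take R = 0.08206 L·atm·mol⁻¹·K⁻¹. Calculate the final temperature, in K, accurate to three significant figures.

T₄ ≈ 1.35e+03 K

Isobaric, so V/T is constant: P₂ = P₁; V₂ = V₁·(T₂/T₁) = 1.105 L.
Isothermal, so P V is constant: T₃ = T₂; V₃ = V₂·(P₂/P₃) = 0.8261 L.
Adiabatic (γ = 1.40), T V^(γ−1) and P V^γ constant: T₄ = T₃·(P₄/P₃)^((γ−1)/γ) = 1351 K; V₄ = V₃·(P₃/P₄)^(1/γ) = 0.6405 L.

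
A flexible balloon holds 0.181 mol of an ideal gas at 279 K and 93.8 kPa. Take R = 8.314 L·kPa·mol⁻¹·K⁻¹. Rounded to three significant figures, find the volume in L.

PV = nRT ⇒ V = nRT/P = (0.181 × 8.314 × 279) / 93.8

V ≈ 4.48 L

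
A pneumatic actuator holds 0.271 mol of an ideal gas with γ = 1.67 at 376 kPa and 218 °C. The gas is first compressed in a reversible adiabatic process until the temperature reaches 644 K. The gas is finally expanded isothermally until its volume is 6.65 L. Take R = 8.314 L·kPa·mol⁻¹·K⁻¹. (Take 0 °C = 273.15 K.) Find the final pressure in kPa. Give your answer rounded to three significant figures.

P₃ ≈ 218 kPa

Convert: T₁ = 491.1 K.
From PV = nRT: V₁ = nRT₁/P₁ = 2.943 L.
Adiabatic (γ = 1.67), T V^(γ−1) and P V^γ constant: P₂ = P₁·(T₂/T₁)^(γ/(γ−1)) = 738.7 kPa; V₂ = V₁·(T₁/T₂)^(1/(γ−1)) = 1.964 L.
Isothermal, so P V is constant: T₃ = T₂; P₃ = P₂·(V₂/V₃) = 218.2 kPa.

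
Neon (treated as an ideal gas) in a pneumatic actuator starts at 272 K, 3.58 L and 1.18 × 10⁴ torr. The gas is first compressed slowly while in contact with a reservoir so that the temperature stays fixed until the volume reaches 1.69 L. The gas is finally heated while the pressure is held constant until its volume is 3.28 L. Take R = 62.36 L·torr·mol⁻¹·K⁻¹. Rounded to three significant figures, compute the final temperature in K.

T₃ ≈ 528 K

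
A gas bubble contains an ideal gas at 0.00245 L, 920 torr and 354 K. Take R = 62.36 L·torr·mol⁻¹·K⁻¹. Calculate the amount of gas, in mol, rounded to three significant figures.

PV = nRT ⇒ n = PV/(RT) = (920 × 0.00245) / (62.36 × 354)

n ≈ 0.000102 mol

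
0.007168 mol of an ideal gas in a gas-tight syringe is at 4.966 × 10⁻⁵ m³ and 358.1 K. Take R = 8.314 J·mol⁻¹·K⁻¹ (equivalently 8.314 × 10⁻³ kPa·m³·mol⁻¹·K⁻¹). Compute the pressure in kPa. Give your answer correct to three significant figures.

PV = nRT ⇒ P = nRT/V = (0.007168 × 8.314 × 10⁻³ × 358.1) / 4.966e-05

P ≈ 430 kPa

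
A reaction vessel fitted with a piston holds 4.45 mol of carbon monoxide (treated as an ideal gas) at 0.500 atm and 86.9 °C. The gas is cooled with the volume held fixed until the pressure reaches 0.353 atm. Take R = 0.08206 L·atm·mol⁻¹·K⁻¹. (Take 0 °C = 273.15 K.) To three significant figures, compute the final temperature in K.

T₂ ≈ 254 K

Convert: T₁ = 360.0 K.
From PV = nRT: V₁ = nRT₁/P₁ = 263.0 L.
Isochoric, so P/T is constant: V₂ = V₁; T₂ = T₁·(P₂/P₁) = 254.2 K.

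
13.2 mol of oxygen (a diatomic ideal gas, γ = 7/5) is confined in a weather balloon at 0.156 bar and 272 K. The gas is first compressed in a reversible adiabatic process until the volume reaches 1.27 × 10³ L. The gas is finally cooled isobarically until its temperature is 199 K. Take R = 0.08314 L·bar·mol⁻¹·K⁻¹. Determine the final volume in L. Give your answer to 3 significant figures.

V₃ ≈ 789 L

From PV = nRT: V₁ = nRT₁/P₁ = 1913 L.
Adiabatic (γ = 7/5), T V^(γ−1) and P V^γ constant: T₂ = T₁·(V₁/V₂)^(γ−1) = 320.5 K; P₂ = P₁·(V₁/V₂)^γ = 0.2769 bar.
Isobaric, so V/T is constant: P₃ = P₂; V₃ = V₂·(T₃/T₂) = 788.6 L.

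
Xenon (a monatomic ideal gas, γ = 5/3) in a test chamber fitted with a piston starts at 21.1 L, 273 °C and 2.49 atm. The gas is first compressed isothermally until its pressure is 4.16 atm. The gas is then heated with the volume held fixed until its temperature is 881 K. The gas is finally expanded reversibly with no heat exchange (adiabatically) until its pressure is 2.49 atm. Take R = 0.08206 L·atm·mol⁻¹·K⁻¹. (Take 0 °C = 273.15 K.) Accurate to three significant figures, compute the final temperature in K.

Convert: T₁ = 546.1 K.
Isothermal, so P V is constant: T₂ = T₁; V₂ = V₁·(P₁/P₂) = 12.63 L.
Isochoric, so P/T is constant: V₃ = V₂; P₃ = P₂·(T₃/T₂) = 6.711 atm.
Reversible adiabatic, γ = 5/3: T₄ = T₃·(P₄/P₃)^((γ−1)/γ) = 592.6 K; V₄ = V₃·(P₃/P₄)^(1/γ) = 22.89 L.

T₄ ≈ 593 K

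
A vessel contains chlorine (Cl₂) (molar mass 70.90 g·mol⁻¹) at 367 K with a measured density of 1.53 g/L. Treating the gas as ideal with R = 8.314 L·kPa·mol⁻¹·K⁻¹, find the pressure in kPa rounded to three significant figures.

ρ = PM/(RT) ⇒ P = ρRT/M = (1.53 × 8.314 × 367.0) / 70.90

P ≈ 65.8 kPa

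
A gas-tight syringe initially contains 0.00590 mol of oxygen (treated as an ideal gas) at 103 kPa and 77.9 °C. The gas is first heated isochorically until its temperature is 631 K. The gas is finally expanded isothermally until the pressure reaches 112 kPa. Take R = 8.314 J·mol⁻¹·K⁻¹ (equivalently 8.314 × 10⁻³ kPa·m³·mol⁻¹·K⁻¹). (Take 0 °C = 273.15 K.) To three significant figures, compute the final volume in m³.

Convert: T₁ = 351.0 K.
From PV = nRT: V₁ = nRT₁/P₁ = 0.0001672 m³.
V constant ⇒ P ∝ T: V₂ = V₁; P₂ = P₁·(T₂/T₁) = 185.1 kPa.
T constant ⇒ Boyle's law P V = const: T₃ = T₂; V₃ = V₂·(P₂/P₃) = 0.0002764 m³.

V₃ ≈ 0.000276 m³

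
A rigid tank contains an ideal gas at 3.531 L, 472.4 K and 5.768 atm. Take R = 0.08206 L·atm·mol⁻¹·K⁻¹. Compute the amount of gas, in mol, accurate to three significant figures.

n ≈ 0.525 mol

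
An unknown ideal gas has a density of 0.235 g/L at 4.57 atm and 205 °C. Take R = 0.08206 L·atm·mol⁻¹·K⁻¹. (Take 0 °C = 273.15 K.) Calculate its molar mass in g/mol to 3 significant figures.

ρ = PM/(RT) ⇒ M = ρRT/P = (0.235 × 0.08206 × 478.1) / 4.57

M ≈ 2.02 g/mol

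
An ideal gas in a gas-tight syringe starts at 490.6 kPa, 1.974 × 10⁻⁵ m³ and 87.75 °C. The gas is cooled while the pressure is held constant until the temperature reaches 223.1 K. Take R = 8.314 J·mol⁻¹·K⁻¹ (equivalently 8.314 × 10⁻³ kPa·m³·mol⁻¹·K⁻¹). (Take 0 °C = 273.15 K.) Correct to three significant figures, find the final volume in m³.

Convert: T₁ = 360.9 K.
P constant ⇒ V ∝ T: P₂ = P₁; V₂ = V₁·(T₂/T₁) = 1.220e-05 m³.

V₂ ≈ 1.22e-05 m³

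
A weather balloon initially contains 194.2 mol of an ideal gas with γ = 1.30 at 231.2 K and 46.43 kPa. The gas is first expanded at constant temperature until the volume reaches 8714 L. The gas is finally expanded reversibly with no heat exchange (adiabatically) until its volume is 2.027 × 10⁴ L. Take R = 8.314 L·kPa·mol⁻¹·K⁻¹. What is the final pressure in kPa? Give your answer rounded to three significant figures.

P₃ ≈ 14.3 kPa

From PV = nRT: V₁ = nRT₁/P₁ = 8040 L.
Isothermal, so P V is constant: T₂ = T₁; P₂ = P₁·(V₁/V₂) = 42.84 kPa.
Reversible adiabatic, γ = 1.30: T₃ = T₂·(V₂/V₃)^(γ−1) = 179.5 K; P₃ = P₂·(V₂/V₃)^γ = 14.30 kPa.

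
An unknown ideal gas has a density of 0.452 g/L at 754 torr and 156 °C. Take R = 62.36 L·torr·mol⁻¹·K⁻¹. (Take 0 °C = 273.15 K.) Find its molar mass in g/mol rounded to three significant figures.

M ≈ 16.0 g/mol

ρ = PM/(RT) ⇒ M = ρRT/P = (0.452 × 62.36 × 429.1) / 754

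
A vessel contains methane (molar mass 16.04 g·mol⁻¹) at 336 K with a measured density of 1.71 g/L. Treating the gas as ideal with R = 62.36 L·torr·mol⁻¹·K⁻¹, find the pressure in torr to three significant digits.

ρ = PM/(RT) ⇒ P = ρRT/M = (1.71 × 62.36 × 336.0) / 16.04

P ≈ 2.23e+03 torr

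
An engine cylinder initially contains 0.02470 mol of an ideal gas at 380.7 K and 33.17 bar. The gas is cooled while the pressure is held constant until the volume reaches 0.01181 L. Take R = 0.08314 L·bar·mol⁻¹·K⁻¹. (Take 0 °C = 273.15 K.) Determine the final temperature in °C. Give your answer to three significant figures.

T₂ ≈ -82.4 °C

From PV = nRT: V₁ = nRT₁/P₁ = 0.02357 L.
Isobaric, so V/T is constant: P₂ = P₁; T₂ = T₁·(V₂/V₁) = 190.8 K.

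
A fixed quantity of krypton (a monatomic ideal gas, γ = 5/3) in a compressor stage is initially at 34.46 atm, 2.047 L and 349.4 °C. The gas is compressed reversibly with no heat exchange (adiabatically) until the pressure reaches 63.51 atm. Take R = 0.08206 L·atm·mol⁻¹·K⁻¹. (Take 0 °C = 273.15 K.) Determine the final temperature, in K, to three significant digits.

Convert: T₁ = 622.5 K.
Reversible adiabatic, γ = 5/3: T₂ = T₁·(P₂/P₁)^((γ−1)/γ) = 795.0 K; V₂ = V₁·(P₁/P₂)^(1/γ) = 1.418 L.

T₂ ≈ 795 K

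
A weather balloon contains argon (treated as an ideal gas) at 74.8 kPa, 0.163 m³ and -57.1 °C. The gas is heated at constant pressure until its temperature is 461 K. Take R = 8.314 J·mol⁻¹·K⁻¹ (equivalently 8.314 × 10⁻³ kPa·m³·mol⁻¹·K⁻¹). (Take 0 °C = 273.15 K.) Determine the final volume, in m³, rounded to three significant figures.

Convert: T₁ = 216.0 K.
P constant ⇒ V ∝ T: P₂ = P₁; V₂ = V₁·(T₂/T₁) = 0.3478 m³.

V₂ ≈ 0.348 m³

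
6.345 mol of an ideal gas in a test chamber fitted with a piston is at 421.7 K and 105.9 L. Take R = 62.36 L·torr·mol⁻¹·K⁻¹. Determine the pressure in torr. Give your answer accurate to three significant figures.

P ≈ 1.58e+03 torr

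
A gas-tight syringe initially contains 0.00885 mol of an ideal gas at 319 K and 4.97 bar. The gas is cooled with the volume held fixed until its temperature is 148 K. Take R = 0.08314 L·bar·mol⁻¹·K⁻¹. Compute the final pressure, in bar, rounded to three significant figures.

P₂ ≈ 2.31 bar

From PV = nRT: V₁ = nRT₁/P₁ = 0.04723 L.
V constant ⇒ P ∝ T: V₂ = V₁; P₂ = P₁·(T₂/T₁) = 2.306 bar.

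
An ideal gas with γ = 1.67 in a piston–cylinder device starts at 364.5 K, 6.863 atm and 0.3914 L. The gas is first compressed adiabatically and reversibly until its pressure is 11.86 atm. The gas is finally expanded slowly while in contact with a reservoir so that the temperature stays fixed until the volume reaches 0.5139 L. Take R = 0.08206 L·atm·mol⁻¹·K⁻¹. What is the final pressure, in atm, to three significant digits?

Adiabatic (γ = 1.67), T V^(γ−1) and P V^γ constant: T₂ = T₁·(P₂/P₁)^((γ−1)/γ) = 454.0 K; V₂ = V₁·(P₁/P₂)^(1/γ) = 0.2821 L.
T constant ⇒ Boyle's law P V = const: T₃ = T₂; P₃ = P₂·(V₂/V₃) = 6.510 atm.

P₃ ≈ 6.51 atm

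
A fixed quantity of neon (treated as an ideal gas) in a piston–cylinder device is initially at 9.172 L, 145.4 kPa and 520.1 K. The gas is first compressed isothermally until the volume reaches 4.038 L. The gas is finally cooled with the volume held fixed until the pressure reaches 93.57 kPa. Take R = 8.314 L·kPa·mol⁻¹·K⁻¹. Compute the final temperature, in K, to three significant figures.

T₃ ≈ 147 K

T constant ⇒ Boyle's law P V = const: T₂ = T₁; P₂ = P₁·(V₁/V₂) = 330.3 kPa.
Isochoric, so P/T is constant: V₃ = V₂; T₃ = T₂·(P₃/P₂) = 147.4 K.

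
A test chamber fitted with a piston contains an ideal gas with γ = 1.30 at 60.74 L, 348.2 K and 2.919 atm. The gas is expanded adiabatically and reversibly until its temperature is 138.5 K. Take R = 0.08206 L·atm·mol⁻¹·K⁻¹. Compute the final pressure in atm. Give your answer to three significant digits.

Reversible adiabatic, γ = 1.30: P₂ = P₁·(T₂/T₁)^(γ/(γ−1)) = 0.05374 atm; V₂ = V₁·(T₁/T₂)^(1/(γ−1)) = 1312 L.

P₂ ≈ 0.0537 atm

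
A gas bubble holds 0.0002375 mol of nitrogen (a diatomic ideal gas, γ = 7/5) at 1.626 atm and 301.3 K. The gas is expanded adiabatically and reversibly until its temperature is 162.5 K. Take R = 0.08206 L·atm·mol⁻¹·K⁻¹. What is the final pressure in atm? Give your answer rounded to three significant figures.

P₂ ≈ 0.187 atm

From PV = nRT: V₁ = nRT₁/P₁ = 0.003611 L.
Reversible adiabatic, γ = 7/5: P₂ = P₁·(T₂/T₁)^(γ/(γ−1)) = 0.1873 atm; V₂ = V₁·(T₁/T₂)^(1/(γ−1)) = 0.01691 L.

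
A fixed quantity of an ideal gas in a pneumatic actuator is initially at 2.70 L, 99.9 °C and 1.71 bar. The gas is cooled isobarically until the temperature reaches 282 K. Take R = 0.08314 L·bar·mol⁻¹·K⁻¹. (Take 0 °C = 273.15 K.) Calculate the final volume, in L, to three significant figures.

V₂ ≈ 2.04 L

Convert: T₁ = 373.0 K.
P constant ⇒ V ∝ T: P₂ = P₁; V₂ = V₁·(T₂/T₁) = 2.041 L.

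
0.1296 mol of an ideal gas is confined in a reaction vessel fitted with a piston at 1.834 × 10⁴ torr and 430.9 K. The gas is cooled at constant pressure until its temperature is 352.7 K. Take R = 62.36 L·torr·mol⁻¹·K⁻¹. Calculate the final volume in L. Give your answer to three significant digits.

V₂ ≈ 0.155 L

From PV = nRT: V₁ = nRT₁/P₁ = 0.1899 L.
P constant ⇒ V ∝ T: P₂ = P₁; V₂ = V₁·(T₂/T₁) = 0.1554 L.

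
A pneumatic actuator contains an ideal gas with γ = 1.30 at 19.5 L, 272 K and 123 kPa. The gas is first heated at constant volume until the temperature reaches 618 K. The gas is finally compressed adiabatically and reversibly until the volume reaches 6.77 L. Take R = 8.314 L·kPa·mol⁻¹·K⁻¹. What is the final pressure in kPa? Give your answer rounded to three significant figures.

V constant ⇒ P ∝ T: V₂ = V₁; P₂ = P₁·(T₂/T₁) = 279.5 kPa.
Reversible adiabatic, γ = 1.30: T₃ = T₂·(V₂/V₃)^(γ−1) = 848.8 K; P₃ = P₂·(V₂/V₃)^γ = 1106 kPa.

P₃ ≈ 1.11e+03 kPa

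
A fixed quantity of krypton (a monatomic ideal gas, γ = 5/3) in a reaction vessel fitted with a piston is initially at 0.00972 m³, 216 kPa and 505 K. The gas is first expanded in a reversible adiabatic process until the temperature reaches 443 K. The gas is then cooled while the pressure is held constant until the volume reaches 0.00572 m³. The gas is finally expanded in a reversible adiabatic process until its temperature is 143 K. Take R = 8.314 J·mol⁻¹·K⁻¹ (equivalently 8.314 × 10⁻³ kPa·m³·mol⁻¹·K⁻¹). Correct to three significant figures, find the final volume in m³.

V₄ ≈ 0.0105 m³

Reversible adiabatic, γ = 5/3: P₂ = P₁·(T₂/T₁)^(γ/(γ−1)) = 155.7 kPa; V₂ = V₁·(T₁/T₂)^(1/(γ−1)) = 0.01183 m³.
Isobaric, so V/T is constant: P₃ = P₂; T₃ = T₂·(V₃/V₂) = 214.2 K.
Reversible adiabatic, γ = 5/3: P₄ = P₃·(T₄/T₃)^(γ/(γ−1)) = 56.70 kPa; V₄ = V₃·(T₃/T₄)^(1/(γ−1)) = 0.01049 m³.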